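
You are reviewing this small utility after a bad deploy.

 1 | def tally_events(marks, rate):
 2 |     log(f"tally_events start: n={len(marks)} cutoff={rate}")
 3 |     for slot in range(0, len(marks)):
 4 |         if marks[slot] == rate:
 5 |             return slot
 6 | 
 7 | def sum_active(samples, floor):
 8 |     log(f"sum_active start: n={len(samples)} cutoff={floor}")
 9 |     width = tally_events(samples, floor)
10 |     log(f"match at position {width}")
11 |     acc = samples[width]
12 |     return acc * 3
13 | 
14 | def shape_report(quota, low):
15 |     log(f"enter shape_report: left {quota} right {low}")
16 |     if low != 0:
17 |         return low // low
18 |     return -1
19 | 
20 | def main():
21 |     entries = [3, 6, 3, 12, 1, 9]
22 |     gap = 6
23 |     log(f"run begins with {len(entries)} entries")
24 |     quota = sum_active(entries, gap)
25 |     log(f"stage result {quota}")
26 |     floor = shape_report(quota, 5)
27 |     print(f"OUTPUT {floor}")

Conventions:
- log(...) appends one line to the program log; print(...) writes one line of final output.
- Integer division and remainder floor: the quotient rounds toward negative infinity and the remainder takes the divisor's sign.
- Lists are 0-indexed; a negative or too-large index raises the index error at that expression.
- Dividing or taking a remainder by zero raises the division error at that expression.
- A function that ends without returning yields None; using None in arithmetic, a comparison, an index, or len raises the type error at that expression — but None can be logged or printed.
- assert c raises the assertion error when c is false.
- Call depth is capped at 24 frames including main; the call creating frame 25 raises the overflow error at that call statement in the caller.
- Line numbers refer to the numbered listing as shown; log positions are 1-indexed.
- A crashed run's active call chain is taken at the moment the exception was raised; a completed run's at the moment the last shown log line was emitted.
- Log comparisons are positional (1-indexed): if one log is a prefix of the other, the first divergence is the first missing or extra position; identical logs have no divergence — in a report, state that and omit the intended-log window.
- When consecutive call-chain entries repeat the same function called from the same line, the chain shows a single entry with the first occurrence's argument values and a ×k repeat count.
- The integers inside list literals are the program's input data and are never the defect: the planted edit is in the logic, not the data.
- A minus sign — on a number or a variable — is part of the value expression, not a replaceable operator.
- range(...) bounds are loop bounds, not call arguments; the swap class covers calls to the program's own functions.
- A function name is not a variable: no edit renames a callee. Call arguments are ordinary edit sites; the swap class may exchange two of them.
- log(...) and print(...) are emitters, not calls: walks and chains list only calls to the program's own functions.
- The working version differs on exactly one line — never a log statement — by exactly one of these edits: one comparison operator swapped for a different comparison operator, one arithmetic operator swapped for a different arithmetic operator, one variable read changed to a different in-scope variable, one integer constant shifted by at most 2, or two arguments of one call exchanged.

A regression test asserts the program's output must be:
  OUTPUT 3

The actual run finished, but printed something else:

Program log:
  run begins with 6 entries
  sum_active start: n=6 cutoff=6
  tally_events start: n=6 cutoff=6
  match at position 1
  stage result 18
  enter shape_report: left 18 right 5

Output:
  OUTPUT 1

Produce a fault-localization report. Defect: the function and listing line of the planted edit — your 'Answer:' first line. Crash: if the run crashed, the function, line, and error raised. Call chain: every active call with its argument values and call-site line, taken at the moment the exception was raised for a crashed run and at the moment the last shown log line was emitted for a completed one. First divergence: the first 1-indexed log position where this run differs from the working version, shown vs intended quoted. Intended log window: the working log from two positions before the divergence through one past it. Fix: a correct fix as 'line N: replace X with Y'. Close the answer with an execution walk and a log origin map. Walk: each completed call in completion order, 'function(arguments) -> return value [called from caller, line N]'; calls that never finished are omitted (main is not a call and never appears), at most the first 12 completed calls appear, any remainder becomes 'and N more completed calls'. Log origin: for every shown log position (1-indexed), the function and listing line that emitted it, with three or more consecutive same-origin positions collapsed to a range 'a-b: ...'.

Answer: the defect is in shape_report at line 17.
Core observation: No log line changed; the fault shows up purely in the output.
Call chain: main -> shape_report(18, 5) (called at line 26).
First divergence: none; the two logs match at every position.
Execution walk:
  tally_events([3, 6, 3, 12, 1, 9], 6) -> 1  [called from sum_active, line 9]
  sum_active([3, 6, 3, 12, 1, 9], 6) -> 18  [called from main, line 24]
  shape_report(18, 5) -> 1  [called from main, line 26]
Origin of each log line:
  1: emitted by main (line 23)
  2: emitted by sum_active (line 8)
  3: emitted by tally_events (line 2)
  4: emitted by sum_active (line 10)
  5: emitted by main (line 25)
  6: emitted by shape_report (line 15)
A correct fix: line 17: replace `low // low` with `quota // low`.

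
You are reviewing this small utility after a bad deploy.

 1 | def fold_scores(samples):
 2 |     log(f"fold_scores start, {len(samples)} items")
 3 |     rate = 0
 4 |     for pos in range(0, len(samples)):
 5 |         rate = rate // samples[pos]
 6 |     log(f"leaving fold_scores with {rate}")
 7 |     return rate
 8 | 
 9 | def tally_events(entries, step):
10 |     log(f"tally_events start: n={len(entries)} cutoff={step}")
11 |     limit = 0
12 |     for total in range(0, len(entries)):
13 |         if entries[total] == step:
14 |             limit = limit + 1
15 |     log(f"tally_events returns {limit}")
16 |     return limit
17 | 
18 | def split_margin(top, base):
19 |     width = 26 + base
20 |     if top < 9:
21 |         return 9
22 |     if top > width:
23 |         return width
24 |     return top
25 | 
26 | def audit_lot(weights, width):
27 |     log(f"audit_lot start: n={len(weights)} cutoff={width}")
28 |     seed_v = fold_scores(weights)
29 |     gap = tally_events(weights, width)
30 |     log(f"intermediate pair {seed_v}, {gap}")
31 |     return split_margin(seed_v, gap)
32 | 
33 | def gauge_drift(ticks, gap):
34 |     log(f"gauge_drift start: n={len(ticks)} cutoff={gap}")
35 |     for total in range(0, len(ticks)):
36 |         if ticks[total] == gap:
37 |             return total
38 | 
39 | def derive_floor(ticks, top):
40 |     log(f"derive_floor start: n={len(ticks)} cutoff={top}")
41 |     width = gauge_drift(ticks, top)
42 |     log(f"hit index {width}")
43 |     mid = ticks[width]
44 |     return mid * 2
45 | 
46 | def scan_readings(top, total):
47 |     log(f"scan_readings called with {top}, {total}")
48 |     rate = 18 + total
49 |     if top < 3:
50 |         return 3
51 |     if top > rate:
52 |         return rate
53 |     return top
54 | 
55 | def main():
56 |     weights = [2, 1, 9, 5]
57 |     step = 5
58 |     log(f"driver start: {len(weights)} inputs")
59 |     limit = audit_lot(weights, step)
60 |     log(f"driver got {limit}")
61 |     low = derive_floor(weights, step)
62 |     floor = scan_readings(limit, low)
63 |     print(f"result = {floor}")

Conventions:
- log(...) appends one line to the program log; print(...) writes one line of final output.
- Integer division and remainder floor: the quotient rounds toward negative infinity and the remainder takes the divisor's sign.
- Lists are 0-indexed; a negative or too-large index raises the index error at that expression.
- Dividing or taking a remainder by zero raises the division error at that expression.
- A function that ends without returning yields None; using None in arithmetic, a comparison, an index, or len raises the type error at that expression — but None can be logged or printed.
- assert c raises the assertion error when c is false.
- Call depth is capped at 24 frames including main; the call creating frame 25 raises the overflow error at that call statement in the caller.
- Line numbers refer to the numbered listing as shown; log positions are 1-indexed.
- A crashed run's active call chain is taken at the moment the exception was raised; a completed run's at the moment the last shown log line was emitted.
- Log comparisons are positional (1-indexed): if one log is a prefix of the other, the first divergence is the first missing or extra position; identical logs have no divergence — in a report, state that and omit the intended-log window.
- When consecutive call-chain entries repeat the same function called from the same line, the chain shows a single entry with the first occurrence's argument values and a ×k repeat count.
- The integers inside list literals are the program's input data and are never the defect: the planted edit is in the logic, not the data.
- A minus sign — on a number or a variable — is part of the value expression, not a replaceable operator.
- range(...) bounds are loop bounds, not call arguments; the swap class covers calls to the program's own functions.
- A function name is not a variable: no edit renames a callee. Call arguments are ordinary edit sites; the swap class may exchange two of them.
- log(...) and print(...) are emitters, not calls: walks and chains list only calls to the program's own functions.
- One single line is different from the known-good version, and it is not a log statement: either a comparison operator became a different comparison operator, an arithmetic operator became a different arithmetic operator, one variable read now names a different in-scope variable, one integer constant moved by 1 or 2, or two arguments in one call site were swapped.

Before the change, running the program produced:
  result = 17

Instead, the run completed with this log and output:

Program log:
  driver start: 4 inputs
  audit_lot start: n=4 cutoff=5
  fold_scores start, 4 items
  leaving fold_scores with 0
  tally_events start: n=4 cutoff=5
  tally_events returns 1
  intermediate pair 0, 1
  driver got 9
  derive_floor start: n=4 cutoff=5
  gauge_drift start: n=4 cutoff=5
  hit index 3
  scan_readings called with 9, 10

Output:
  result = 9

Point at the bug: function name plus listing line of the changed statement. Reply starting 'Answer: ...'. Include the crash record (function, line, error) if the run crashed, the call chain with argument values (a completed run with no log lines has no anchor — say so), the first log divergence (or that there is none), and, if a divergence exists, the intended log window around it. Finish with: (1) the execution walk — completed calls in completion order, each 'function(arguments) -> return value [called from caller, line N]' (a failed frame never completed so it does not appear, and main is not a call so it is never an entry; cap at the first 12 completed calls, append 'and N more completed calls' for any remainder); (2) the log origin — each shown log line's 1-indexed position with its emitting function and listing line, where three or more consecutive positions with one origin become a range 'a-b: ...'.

Answer: the defect is in fold_scores at line 5.
Core observation: The log first diverges at position 4: the faulty run prints 'leaving fold_scores with 0' where the working version prints 'leaving fold_scores with 17'.
Call chain: main -> scan_readings(9, 10) (called at line 62).
First divergence: position 4; shown 'leaving fold_scores with 0' vs intended 'leaving fold_scores with 17'.
Intended log window:
  2: audit_lot start: n=4 cutoff=5
  3: fold_scores start, 4 items
  4: leaving fold_scores with 17
  5: tally_events start: n=4 cutoff=5
Execution walk:
  fold_scores([2, 1, 9, 5]) -> 0  [called from audit_lot, line 28]
  tally_events([2, 1, 9, 5], 5) -> 1  [called from audit_lot, line 29]
  split_margin(0, 1) -> 9  [called from audit_lot, line 31]
  audit_lot([2, 1, 9, 5], 5) -> 9  [called from main, line 59]
  gauge_drift([2, 1, 9, 5], 5) -> 3  [called from derive_floor, line 41]
  derive_floor([2, 1, 9, 5], 5) -> 10  [called from main, line 61]
  scan_readings(9, 10) -> 9  [called from main, line 62]
Log line origins:
  1: emitted by main (line 58)
  2: emitted by audit_lot (line 27)
  3: emitted by fold_scores (line 2)
  4: emitted by fold_scores (line 6)
  5: emitted by tally_events (line 10)
  6: emitted by tally_events (line 15)
  7: emitted by audit_lot (line 30)
  8: emitted by main (line 60)
  9: emitted by derive_floor (line 40)
  10: emitted by gauge_drift (line 34)
  11: emitted by derive_floor (line 42)
  12: emitted by scan_readings (line 47)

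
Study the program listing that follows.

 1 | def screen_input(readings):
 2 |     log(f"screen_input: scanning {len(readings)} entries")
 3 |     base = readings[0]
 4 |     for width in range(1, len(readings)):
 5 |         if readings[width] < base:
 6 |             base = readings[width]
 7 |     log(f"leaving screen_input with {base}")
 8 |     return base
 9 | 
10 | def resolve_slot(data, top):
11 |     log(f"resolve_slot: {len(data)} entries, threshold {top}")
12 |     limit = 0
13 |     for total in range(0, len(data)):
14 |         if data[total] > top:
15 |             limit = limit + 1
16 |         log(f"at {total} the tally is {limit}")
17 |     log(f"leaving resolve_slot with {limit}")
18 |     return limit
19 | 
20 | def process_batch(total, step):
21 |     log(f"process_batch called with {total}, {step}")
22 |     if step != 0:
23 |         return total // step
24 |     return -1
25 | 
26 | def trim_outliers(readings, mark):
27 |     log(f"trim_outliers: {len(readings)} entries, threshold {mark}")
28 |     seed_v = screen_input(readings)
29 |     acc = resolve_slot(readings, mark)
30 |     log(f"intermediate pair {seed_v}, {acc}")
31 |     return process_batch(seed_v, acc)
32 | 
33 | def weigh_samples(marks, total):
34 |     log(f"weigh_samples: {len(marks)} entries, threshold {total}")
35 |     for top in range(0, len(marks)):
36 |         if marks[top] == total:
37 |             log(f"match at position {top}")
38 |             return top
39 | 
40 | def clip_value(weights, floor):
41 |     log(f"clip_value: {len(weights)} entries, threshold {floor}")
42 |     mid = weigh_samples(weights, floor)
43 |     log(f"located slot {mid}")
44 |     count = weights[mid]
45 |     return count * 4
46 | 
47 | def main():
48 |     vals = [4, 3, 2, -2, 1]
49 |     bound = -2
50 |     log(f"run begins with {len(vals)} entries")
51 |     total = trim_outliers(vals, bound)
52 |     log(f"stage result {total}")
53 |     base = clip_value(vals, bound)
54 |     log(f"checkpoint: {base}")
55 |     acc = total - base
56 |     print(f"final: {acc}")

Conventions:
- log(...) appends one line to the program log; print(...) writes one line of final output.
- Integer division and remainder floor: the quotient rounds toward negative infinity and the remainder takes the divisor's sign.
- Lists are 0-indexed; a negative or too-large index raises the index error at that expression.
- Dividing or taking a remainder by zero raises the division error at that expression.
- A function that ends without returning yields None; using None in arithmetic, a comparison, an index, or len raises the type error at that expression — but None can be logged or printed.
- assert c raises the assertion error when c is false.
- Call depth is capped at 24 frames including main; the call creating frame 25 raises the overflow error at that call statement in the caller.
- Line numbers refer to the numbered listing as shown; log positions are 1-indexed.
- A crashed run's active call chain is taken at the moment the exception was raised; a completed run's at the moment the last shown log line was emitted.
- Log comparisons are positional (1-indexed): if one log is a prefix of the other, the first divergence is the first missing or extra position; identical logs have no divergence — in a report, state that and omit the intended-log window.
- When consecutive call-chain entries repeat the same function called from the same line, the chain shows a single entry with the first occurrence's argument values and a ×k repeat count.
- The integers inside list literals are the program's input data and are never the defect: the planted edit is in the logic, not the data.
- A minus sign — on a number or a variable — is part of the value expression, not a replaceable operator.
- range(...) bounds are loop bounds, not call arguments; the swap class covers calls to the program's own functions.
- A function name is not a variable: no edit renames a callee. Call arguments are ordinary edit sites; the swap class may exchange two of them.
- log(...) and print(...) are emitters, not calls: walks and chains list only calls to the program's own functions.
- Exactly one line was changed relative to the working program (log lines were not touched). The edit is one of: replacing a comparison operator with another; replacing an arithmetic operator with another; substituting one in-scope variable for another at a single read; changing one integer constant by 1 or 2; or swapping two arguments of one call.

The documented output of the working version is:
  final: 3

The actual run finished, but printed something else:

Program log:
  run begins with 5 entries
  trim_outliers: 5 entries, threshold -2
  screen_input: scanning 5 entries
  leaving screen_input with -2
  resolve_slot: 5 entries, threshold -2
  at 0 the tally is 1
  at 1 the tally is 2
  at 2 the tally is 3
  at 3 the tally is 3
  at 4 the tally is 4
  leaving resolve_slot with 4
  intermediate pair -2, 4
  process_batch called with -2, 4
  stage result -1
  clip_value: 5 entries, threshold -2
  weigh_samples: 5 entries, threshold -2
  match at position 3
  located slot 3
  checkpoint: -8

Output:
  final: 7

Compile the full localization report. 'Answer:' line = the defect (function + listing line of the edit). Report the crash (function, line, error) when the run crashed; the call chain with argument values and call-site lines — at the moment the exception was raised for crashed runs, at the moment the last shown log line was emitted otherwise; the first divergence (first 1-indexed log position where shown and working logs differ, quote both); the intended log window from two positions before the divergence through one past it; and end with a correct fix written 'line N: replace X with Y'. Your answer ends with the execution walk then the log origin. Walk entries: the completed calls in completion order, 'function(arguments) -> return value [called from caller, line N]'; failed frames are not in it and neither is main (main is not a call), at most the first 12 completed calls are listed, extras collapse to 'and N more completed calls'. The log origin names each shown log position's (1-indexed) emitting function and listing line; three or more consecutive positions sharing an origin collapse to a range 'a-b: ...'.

Answer: the defect is in clip_value at line 45.
The tell: Position 19 is the first bad log line: 'checkpoint: -8' should read 'checkpoint: -4'.
Call chain: main.
First divergence: position 19 — the shown line 'checkpoint: -8' should read 'checkpoint: -4'.
Intended log window:
  17: match at position 3
  18: located slot 3
  19: checkpoint: -4
Execution walk:
  screen_input([4, 3, 2, -2, 1]) -> -2  [called from trim_outliers, line 28]
  resolve_slot([4, 3, 2, -2, 1], -2) -> 4  [called from trim_outliers, line 29]
  process_batch(-2, 4) -> -1  [called from trim_outliers, line 31]
  trim_outliers([4, 3, 2, -2, 1], -2) -> -1  [called from main, line 51]
  weigh_samples([4, 3, 2, -2, 1], -2) -> 3  [called from clip_value, line 42]
  clip_value([4, 3, 2, -2, 1], -2) -> -8  [called from main, line 53]
Log origin:
  1: from main, line 50
  2: from trim_outliers, line 27
  3: from screen_input, line 2
  4: from screen_input, line 7
  5: from resolve_slot, line 11
  6-10: from resolve_slot, line 16
  11: from resolve_slot, line 17
  12: from trim_outliers, line 30
  13: from process_batch, line 21
  14: from main, line 52
  15: from clip_value, line 41
  16: from weigh_samples, line 34
  17: from weigh_samples, line 37
  18: from clip_value, line 43
  19: from main, line 54
A correct fix: line 45: replace `4` with `2`.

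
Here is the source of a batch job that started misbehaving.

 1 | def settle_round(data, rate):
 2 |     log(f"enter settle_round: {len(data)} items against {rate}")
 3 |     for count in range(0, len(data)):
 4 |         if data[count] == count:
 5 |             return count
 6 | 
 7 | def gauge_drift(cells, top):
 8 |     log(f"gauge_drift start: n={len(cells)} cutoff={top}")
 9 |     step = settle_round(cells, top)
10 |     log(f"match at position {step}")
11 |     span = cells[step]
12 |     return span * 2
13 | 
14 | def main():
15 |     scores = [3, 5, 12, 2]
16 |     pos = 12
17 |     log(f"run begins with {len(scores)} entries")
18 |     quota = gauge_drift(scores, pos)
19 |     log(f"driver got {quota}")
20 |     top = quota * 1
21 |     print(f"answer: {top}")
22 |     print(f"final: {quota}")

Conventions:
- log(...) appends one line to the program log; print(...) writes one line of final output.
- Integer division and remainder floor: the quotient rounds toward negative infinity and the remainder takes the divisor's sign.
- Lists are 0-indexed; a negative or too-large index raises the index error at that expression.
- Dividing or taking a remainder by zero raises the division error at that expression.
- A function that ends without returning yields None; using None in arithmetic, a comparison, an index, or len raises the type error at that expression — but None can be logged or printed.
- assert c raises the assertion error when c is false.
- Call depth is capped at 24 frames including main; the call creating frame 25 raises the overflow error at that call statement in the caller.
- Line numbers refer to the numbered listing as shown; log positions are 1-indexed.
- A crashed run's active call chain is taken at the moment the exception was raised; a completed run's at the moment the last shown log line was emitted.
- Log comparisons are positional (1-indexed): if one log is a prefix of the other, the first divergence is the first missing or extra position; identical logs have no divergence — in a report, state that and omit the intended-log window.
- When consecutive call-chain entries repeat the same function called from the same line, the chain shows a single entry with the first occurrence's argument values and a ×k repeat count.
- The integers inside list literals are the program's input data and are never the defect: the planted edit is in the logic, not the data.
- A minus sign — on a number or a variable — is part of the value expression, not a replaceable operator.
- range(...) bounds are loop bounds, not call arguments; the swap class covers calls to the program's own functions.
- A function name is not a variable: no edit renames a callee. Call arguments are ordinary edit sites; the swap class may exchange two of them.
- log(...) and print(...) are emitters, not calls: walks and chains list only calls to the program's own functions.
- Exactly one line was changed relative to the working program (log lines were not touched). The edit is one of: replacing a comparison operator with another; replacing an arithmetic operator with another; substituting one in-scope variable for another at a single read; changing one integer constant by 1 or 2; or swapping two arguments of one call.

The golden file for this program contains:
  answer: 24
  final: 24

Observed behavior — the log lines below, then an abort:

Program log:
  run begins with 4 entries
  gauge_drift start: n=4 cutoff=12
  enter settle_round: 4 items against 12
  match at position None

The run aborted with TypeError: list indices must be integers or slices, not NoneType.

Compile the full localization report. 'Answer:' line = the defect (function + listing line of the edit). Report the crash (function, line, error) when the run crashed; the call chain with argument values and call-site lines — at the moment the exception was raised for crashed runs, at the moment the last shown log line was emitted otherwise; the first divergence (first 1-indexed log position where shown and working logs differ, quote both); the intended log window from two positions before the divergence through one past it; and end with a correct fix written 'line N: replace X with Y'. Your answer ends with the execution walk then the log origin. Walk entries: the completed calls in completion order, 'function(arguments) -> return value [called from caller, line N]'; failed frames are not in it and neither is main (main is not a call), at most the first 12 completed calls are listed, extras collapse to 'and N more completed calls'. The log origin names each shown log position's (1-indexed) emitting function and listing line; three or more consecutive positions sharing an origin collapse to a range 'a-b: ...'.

Answer: the defect is in settle_round at line 4.
Key observation: Position 4 is the first bad log line: 'match at position None' should read 'match at position 2'.
Crash: gauge_drift, line 11, TypeError.
Call chain: main -> gauge_drift([3, 5, 12, 2], 12) (called at line 18).
First divergence: position 4; shown 'match at position None' vs intended 'match at position 2'.
Intended log window:
  2: gauge_drift start: n=4 cutoff=12
  3: enter settle_round: 4 items against 12
  4: match at position 2
  5: driver got 24
Execution walk:
  settle_round([3, 5, 12, 2], 12) -> None  [called from gauge_drift, line 9]
Log origin:
  1 — main, line 17
  2 — gauge_drift, line 8
  3 — settle_round, line 2
  4 — gauge_drift, line 10
A correct fix: line 4: replace `data[count] == count` with `data[count] == rate`.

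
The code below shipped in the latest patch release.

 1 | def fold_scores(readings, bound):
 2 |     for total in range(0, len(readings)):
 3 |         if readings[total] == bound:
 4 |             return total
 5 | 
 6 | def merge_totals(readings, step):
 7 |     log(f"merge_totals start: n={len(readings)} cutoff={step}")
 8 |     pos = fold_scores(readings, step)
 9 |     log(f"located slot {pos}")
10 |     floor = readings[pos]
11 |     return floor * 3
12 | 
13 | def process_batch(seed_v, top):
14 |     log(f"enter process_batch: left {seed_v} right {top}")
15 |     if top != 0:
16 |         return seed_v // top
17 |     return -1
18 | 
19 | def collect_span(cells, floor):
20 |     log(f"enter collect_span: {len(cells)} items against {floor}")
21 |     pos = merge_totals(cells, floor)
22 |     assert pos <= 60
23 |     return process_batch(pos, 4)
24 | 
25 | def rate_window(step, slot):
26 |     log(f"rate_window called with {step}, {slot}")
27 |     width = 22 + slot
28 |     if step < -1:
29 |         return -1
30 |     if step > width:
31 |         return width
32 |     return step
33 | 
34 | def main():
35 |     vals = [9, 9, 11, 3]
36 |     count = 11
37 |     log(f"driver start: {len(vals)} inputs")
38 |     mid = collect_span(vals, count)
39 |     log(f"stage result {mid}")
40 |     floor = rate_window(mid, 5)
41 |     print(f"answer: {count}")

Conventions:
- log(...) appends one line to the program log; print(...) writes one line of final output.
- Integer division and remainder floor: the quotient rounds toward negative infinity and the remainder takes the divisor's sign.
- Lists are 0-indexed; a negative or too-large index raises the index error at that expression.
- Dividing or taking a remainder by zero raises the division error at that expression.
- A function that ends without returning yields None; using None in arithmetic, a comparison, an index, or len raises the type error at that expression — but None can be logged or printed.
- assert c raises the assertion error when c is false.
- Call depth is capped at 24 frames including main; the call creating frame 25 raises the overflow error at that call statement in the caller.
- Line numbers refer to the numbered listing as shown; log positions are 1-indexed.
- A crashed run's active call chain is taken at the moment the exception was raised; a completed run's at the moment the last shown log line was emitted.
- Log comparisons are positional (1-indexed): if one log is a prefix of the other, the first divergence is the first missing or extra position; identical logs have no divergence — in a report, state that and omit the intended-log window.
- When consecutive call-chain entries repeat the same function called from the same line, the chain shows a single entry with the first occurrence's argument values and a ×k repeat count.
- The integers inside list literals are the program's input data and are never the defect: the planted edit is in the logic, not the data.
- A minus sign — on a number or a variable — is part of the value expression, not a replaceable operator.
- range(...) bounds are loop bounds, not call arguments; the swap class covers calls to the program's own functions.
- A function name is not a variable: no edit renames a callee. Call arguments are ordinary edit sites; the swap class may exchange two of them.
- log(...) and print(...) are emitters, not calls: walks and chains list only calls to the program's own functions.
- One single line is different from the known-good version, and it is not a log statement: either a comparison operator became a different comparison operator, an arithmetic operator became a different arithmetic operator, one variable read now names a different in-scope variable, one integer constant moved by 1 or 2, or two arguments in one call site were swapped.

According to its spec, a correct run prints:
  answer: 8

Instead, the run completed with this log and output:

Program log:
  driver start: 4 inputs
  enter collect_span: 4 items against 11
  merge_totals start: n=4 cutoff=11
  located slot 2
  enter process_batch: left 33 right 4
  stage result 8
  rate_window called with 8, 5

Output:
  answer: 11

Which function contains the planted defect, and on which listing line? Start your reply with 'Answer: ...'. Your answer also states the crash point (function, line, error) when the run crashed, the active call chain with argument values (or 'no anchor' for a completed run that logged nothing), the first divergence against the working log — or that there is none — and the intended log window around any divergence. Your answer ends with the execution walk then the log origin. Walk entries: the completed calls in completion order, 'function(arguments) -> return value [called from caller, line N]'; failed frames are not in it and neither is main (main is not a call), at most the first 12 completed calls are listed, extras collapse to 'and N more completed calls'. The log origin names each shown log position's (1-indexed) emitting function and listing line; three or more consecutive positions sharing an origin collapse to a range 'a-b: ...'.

Answer: the defect is in main at line 41.
Key fact: The two runs log identically and part ways only at the printed values.
Call chain: main -> rate_window(8, 5) (called at line 40).
First divergence: there is none — every log position agrees.
Execution walk:
  fold_scores([9, 9, 11, 3], 11) -> 2  [called from merge_totals, line 8]
  merge_totals([9, 9, 11, 3], 11) -> 33  [called from collect_span, line 21]
  process_batch(33, 4) -> 8  [called from collect_span, line 23]
  collect_span([9, 9, 11, 3], 11) -> 8  [called from main, line 38]
  rate_window(8, 5) -> 8  [called from main, line 40]
Origin of each log line:
  1: logged in main at line 37
  2: logged in collect_span at line 20
  3: logged in merge_totals at line 7
  4: logged in merge_totals at line 9
  5: logged in process_batch at line 14
  6: logged in main at line 39
  7: logged in rate_window at line 26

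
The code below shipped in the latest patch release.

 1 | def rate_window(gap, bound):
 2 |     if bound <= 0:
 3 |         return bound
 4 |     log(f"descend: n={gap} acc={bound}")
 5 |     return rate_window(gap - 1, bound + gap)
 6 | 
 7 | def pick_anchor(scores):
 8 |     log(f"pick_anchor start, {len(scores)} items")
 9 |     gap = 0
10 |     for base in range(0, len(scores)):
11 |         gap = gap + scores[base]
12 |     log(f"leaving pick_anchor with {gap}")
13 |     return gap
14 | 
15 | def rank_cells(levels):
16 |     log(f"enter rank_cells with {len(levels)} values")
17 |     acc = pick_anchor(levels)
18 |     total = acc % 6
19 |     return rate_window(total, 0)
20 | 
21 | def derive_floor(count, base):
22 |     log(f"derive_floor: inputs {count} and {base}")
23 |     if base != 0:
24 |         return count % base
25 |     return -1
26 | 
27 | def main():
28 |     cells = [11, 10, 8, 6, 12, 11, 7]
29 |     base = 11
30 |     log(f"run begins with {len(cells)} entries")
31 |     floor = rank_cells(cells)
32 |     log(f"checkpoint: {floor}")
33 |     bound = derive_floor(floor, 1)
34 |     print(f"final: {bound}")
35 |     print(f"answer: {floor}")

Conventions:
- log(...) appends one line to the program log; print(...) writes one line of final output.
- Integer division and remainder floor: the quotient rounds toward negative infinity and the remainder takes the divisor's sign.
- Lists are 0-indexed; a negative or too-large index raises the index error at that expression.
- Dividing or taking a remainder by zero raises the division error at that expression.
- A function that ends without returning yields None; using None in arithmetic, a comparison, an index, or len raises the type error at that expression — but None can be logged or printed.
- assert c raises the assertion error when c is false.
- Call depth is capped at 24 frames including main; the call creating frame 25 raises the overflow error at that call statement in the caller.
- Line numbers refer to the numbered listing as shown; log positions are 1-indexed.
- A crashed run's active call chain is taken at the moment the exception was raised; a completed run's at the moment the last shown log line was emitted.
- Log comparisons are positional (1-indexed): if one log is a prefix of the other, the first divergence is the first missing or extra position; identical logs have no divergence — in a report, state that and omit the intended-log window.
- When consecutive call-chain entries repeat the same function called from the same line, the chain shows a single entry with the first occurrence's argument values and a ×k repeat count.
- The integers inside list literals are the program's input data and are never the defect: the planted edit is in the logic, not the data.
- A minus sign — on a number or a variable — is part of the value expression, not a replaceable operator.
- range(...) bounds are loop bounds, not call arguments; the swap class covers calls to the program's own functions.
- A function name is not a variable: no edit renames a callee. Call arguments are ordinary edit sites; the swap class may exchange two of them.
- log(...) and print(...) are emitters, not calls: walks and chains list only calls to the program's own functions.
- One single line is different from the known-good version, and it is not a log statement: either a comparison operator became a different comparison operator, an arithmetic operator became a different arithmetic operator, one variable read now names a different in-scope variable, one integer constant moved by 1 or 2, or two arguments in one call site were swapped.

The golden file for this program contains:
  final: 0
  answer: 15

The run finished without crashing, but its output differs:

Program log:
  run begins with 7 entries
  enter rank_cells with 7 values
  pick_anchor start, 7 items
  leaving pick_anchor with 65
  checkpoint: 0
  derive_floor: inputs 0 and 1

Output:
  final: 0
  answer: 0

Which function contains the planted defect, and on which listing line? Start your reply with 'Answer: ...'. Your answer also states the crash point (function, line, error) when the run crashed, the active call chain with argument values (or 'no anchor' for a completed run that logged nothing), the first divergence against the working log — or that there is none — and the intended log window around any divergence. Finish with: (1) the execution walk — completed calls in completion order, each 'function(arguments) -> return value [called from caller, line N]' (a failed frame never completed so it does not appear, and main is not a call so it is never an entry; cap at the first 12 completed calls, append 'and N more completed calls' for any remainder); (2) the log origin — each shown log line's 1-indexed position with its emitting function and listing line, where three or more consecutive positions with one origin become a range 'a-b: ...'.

Answer: the defect is in rate_window at line 2.
The tell: The earliest visible damage is log position 5 — 'checkpoint: 0' rather than the intended 'descend: n=5 acc=0'.
Call chain: main -> derive_floor(0, 1) (called at line 33).
First divergence: position 5 — shown 'checkpoint: 0', intended 'descend: n=5 acc=0'.
Intended log window:
  3: pick_anchor start, 7 items
  4: leaving pick_anchor with 65
  5: descend: n=5 acc=0
  6: descend: n=4 acc=5
Execution walk:
  pick_anchor([11, 10, 8, 6, 12, 11, 7]) -> 65  [called from rank_cells, line 17]
  rate_window(5, 0) -> 0  [called from rank_cells, line 19]
  rank_cells([11, 10, 8, 6, 12, 11, 7]) -> 0  [called from main, line 31]
  derive_floor(0, 1) -> 0  [called from main, line 33]
Log origin:
  1: emitted by main (line 30)
  2: emitted by rank_cells (line 16)
  3: emitted by pick_anchor (line 8)
  4: emitted by pick_anchor (line 12)
  5: emitted by main (line 32)
  6: emitted by derive_floor (line 22)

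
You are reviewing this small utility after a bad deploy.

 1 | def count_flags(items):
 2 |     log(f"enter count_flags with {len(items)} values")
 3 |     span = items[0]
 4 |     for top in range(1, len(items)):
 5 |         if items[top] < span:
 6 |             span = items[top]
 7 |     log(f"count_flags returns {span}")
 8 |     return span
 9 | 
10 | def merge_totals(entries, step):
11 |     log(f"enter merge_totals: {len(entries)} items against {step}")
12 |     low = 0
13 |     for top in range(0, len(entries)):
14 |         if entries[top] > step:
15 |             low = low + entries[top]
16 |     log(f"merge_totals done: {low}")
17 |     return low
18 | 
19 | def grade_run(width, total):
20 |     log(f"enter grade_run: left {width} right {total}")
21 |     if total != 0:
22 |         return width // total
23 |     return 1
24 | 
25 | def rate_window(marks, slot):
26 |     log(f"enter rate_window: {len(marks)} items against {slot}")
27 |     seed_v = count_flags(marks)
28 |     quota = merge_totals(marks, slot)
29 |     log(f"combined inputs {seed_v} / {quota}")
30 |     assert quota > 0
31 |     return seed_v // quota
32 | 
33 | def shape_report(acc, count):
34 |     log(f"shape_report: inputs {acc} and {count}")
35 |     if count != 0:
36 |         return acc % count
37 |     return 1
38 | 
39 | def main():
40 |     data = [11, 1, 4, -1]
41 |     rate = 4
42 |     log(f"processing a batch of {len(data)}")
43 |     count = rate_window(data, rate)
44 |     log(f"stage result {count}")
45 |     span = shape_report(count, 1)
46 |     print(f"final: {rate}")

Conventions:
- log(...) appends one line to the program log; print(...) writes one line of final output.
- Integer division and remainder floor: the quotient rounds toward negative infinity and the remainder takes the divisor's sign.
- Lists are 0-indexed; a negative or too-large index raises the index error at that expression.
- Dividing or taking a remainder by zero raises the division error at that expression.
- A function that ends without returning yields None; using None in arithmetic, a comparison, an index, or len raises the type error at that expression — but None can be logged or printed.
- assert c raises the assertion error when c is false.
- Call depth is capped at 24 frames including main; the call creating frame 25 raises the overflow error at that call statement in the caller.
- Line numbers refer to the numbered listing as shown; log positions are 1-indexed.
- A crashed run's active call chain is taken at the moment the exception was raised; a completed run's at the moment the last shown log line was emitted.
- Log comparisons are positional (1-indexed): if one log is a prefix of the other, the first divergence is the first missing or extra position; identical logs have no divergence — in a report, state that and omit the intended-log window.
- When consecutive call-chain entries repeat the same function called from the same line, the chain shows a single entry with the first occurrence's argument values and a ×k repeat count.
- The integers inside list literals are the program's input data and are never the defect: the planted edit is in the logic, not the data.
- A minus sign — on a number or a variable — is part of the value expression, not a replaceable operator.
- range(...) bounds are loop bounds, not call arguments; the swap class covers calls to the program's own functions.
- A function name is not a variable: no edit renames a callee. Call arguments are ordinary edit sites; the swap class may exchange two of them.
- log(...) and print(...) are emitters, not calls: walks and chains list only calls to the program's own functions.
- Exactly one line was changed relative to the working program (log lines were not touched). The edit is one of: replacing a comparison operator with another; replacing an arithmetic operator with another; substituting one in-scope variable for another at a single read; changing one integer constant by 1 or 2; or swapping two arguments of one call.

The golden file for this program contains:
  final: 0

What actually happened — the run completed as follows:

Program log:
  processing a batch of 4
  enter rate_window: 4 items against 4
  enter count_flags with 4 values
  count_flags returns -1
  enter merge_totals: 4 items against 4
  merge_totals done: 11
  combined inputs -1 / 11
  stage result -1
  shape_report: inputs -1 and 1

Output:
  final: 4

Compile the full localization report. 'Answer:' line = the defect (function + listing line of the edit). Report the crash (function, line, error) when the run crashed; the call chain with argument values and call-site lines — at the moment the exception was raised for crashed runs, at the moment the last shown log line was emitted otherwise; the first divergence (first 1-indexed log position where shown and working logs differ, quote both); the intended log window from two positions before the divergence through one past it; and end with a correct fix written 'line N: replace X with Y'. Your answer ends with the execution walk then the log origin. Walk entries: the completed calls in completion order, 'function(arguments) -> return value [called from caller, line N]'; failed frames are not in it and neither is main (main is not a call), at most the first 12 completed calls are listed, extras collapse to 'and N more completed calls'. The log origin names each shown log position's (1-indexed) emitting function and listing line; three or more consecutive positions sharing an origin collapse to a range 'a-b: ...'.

Answer: the defect is in main at line 46.
Key observation: The logs agree in full; only the final output differs.
Call chain: main -> shape_report(-1, 1) (called at line 45).
First divergence: none (the log streams are identical).
Execution walk:
  count_flags([11, 1, 4, -1]) -> -1  [called from rate_window, line 27]
  merge_totals([11, 1, 4, -1], 4) -> 11  [called from rate_window, line 28]
  rate_window([11, 1, 4, -1], 4) -> -1  [called from main, line 43]
  shape_report(-1, 1) -> 0  [called from main, line 45]
Log origins:
  1: emitted by main (line 42)
  2: emitted by rate_window (line 26)
  3: emitted by count_flags (line 2)
  4: emitted by count_flags (line 7)
  5: emitted by merge_totals (line 11)
  6: emitted by merge_totals (line 16)
  7: emitted by rate_window (line 29)
  8: emitted by main (line 44)
  9: emitted by shape_report (line 34)
A correct fix: line 46: replace `rate` with `span`.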